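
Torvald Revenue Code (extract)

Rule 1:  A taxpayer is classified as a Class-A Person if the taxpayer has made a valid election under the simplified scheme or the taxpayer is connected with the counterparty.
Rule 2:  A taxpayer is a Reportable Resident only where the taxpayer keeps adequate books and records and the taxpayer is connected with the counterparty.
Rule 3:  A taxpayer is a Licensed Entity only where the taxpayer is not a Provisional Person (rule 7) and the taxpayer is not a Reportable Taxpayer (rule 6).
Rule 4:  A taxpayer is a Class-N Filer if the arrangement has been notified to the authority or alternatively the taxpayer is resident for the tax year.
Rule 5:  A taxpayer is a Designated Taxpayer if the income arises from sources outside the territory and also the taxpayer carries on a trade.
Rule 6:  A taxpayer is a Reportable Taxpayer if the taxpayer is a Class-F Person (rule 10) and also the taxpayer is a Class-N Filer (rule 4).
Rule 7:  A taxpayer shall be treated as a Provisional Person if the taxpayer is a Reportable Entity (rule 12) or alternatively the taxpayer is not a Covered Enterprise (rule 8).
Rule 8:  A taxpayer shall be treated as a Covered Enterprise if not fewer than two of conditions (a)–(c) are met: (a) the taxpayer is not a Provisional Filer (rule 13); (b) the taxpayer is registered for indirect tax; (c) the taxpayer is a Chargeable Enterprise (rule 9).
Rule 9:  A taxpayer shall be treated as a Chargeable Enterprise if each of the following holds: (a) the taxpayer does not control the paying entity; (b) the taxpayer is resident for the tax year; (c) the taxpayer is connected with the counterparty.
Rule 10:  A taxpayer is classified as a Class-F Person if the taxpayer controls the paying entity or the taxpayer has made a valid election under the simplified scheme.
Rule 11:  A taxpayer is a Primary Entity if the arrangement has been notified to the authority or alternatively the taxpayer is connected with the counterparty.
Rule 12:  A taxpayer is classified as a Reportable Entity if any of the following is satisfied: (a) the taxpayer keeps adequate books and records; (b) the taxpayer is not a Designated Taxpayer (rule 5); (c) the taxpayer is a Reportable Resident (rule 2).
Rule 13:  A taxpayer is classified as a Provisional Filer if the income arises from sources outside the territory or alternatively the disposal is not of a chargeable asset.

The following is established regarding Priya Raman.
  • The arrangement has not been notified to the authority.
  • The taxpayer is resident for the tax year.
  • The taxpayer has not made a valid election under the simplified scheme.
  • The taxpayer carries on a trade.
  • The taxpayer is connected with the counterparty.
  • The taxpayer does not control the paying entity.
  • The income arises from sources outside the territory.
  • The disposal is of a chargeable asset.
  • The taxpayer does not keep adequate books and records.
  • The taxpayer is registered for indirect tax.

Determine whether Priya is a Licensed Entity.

Yes

rule 5 — Designated Taxpayer: [the income arises from sources outside the territory? yes] AND [the taxpayer carries on a trade? yes] → satisfied.
rule 2 — Reportable Resident: [the taxpayer keeps adequate books and records? no] AND [the taxpayer is connected with the counterparty? yes] → not satisfied.
rule 12 — Reportable Entity: [the taxpayer keeps adequate books and records? no] OR [not a Designated Taxpayer (rule 5)? no] OR [Reportable Resident (rule 2)? no] → not satisfied.
rule 13 — Provisional Filer: [the income arises from sources outside the territory? yes] OR [the disposal is not of a chargeable asset? no] → satisfied.
rule 9 — Chargeable Enterprise: [the taxpayer does not control the paying entity? yes] AND [the taxpayer is resident for the tax year? yes] AND [the taxpayer is connected with the counterparty? yes] → satisfied.
rule 8 — Covered Enterprise: not a Provisional Filer (rule 13)? no; the taxpayer is registered for indirect tax? yes; Chargeable Enterprise (rule 9)? yes — 2 of 3 hold (need ≥2) → satisfied.
rule 7 — Provisional Person: [Reportable Entity (rule 12)? no] OR [not a Covered Enterprise (rule 8)? no] → not satisfied.
rule 10 — Class-F Person: [the taxpayer controls the paying entity? no] OR [the taxpayer has made a valid election under the simplified scheme? no] → not satisfied.
rule 4 — Class-N Filer: [the arrangement has been notified to the authority? no] OR [the taxpayer is resident for the tax year? yes] → satisfied.
rule 6 — Reportable Taxpayer: [Class-F Person (rule 10)? no] AND [Class-N Filer (rule 4)? yes] → not satisfied.
rule 3 — Licensed Entity: [not a Provisional Person (rule 7)? yes] AND [not a Reportable Taxpayer (rule 6)? yes] → satisfied.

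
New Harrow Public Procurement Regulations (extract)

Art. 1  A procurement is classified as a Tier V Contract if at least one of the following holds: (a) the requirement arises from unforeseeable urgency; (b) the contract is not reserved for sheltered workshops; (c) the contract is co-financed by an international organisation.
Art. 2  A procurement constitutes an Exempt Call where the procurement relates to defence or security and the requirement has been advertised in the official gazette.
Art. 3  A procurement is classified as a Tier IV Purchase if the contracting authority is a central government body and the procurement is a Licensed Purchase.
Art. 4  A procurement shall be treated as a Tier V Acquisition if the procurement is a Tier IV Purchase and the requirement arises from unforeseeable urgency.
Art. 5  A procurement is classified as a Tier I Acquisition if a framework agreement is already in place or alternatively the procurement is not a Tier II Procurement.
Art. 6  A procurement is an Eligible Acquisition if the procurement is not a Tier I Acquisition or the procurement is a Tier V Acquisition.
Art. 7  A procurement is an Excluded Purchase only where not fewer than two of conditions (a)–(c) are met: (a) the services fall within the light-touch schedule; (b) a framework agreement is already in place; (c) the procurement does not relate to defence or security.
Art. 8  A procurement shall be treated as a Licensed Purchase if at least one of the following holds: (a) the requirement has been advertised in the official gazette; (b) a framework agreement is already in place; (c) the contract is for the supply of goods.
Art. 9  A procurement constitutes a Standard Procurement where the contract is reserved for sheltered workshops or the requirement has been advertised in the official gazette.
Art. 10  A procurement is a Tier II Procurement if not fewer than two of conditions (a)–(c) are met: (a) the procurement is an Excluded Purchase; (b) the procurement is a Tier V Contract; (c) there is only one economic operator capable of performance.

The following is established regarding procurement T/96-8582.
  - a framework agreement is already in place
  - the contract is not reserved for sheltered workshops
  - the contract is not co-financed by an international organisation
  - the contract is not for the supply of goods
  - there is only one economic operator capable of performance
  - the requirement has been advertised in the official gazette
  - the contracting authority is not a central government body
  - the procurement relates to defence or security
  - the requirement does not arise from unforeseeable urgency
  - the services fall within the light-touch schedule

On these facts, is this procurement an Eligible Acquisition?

article 7 — Excluded Purchase: the services fall within the light-touch schedule? yes; a framework agreement is already in place? yes; the procurement does not relate to defence or security? no — 2 of 3 hold (need ≥2) → satisfied.
article 1 — Tier V Contract: [the requirement arises from unforeseeable urgency? no] OR [the contract is not reserved for sheltered workshops? yes] OR [the contract is co-financed by an international organisation? no] → satisfied.
article 10 — Tier II Procurement: Excluded Purchase (article 7)? yes; Tier V Contract (article 1)? yes; there is only one economic operator capable of performance? yes — 3 of 3 hold (need ≥2) → satisfied.
article 5 — Tier I Acquisition: [a framework agreement is already in place? yes] OR [not a Tier II Procurement (article 10)? no] → satisfied.
article 8 — Licensed Purchase: [the requirement has been advertised in the official gazette? yes] OR [a framework agreement is already in place? yes] OR [the contract is for the supply of goods? no] → satisfied.
article 3 — Tier IV Purchase: [the contracting authority is a central government body? no] AND [Licensed Purchase (article 8)? yes] → not satisfied.
article 4 — Tier V Acquisition: [Tier IV Purchase (article 3)? no] AND [the requirement arises from unforeseeable urgency? no] → not satisfied.
article 6 — Eligible Acquisition: [not a Tier I Acquisition (article 5)? no] OR [Tier V Acquisition (article 4)? no] → not satisfied.

No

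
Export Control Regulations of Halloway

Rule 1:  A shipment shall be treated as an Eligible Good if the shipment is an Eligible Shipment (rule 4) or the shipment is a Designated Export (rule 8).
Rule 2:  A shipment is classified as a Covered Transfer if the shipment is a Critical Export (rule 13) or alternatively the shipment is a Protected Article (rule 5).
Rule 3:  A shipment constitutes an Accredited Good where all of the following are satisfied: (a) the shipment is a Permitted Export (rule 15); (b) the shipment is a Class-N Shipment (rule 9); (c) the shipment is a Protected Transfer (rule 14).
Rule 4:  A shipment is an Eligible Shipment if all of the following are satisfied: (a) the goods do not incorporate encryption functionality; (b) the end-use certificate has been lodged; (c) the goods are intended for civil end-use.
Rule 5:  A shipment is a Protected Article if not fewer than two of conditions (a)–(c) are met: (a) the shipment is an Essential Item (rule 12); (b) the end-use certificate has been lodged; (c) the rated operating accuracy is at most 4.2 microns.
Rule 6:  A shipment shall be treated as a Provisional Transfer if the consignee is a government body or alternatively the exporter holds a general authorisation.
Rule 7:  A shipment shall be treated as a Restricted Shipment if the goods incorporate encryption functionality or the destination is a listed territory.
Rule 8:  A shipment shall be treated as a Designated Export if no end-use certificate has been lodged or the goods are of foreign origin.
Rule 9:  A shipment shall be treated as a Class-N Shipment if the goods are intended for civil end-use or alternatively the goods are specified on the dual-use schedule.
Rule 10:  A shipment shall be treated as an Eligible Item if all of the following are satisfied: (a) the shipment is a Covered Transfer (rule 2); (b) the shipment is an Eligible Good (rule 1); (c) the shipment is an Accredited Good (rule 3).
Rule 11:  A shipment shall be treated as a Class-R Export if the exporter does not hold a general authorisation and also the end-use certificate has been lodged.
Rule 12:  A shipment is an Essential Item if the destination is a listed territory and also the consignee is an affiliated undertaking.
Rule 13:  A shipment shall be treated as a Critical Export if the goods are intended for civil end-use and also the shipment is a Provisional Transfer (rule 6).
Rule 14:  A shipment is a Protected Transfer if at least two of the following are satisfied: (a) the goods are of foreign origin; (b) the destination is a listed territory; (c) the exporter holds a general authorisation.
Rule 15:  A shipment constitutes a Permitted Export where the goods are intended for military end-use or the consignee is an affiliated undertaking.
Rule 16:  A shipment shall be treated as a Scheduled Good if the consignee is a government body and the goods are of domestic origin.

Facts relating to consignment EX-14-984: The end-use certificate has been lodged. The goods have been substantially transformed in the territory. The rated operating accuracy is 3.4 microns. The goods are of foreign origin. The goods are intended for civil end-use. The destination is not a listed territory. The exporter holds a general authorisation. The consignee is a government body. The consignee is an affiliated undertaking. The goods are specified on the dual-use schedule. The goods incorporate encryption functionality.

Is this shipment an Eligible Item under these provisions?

rule 6 — Provisional Transfer: [the consignee is a government body? yes] OR [the exporter holds a general authorisation? yes] → satisfied.
rule 13 — Critical Export: [the goods are intended for civil end-use? yes] AND [Provisional Transfer (rule 6)? yes] → satisfied.
rule 12 — Essential Item: [the destination is a listed territory? no] AND [the consignee is an affiliated undertaking? yes] → not satisfied.
rule 5 — Protected Article: Essential Item (rule 12)? no; the end-use certificate has been lodged? yes; rated operating accuracy: 3.4 microns ≤ 4.2 microns? yes — 2 of 3 hold (need ≥2) → satisfied.
rule 2 — Covered Transfer: [Critical Export (rule 13)? yes] OR [Protected Article (rule 5)? yes] → satisfied.
rule 4 — Eligible Shipment: [the goods do not incorporate encryption functionality? no] AND [the end-use certificate has been lodged? yes] AND [the goods are intended for civil end-use? yes] → not satisfied.
rule 8 — Designated Export: [no end-use certificate has been lodged? no] OR [the goods are of foreign origin? yes] → satisfied.
rule 1 — Eligible Good: [Eligible Shipment (rule 4)? no] OR [Designated Export (rule 8)? yes] → satisfied.
rule 15 — Permitted Export: [the goods are intended for military end-use? no] OR [the consignee is an affiliated undertaking? yes] → satisfied.
rule 9 — Class-N Shipment: [the goods are intended for civil end-use? yes] OR [the goods are specified on the dual-use schedule? yes] → satisfied.
rule 14 — Protected Transfer: the goods are of foreign origin? yes; the destination is a listed territory? no; the exporter holds a general authorisation? yes — 2 of 3 hold (need ≥2) → satisfied.
rule 3 — Accredited Good: [Permitted Export (rule 15)? yes] AND [Class-N Shipment (rule 9)? yes] AND [Protected Transfer (rule 14)? yes] → satisfied.
rule 10 — Eligible Item: [Covered Transfer (rule 2)? yes] AND [Eligible Good (rule 1)? yes] AND [Accredited Good (rule 3)? yes] → satisfied.

Yes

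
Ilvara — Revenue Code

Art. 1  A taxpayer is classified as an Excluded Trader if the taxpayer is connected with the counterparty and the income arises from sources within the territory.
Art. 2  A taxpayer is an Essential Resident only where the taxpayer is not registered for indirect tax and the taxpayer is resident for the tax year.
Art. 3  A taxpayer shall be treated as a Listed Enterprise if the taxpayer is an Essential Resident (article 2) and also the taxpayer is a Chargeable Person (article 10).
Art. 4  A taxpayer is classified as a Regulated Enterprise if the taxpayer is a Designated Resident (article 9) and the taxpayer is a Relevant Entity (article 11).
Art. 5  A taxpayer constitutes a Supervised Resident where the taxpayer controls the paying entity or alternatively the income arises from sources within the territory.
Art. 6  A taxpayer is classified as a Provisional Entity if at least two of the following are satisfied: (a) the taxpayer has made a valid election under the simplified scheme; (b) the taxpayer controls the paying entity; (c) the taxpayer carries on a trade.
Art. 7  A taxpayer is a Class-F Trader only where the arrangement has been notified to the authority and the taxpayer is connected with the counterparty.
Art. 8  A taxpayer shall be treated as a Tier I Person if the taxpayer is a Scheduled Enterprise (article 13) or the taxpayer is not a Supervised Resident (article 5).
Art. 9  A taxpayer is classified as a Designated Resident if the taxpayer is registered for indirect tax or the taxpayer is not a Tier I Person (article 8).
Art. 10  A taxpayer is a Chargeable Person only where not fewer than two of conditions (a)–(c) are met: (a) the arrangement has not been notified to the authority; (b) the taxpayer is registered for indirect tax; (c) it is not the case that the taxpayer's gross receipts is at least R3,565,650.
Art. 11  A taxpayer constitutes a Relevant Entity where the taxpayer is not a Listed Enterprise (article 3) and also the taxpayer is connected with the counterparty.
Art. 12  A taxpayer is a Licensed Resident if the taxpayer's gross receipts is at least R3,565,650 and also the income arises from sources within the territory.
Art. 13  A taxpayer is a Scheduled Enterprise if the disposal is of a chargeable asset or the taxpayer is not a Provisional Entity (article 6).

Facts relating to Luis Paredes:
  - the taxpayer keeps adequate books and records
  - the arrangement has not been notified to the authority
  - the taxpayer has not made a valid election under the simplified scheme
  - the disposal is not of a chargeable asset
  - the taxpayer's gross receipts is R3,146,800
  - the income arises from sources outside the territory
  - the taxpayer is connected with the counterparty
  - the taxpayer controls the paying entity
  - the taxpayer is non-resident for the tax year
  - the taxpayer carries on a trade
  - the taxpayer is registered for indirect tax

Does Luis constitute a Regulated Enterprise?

Yes

article 6 — Provisional Entity: the taxpayer has made a valid election under the simplified scheme? no; the taxpayer controls the paying entity? yes; the taxpayer carries on a trade? yes — 2 of 3 hold (need ≥2) → satisfied.
article 13 — Scheduled Enterprise: [the disposal is of a chargeable asset? no] OR [not a Provisional Entity (article 6)? no] → not satisfied.
article 5 — Supervised Resident: [the taxpayer controls the paying entity? yes] OR [the income arises from sources within the territory? no] → satisfied.
article 8 — Tier I Person: [Scheduled Enterprise (article 13)? no] OR [not a Supervised Resident (article 5)? no] → not satisfied.
article 9 — Designated Resident: [the taxpayer is registered for indirect tax? yes] OR [not a Tier I Person (article 8)? yes] → satisfied.
article 2 — Essential Resident: [the taxpayer is not registered for indirect tax? no] AND [the taxpayer is resident for the tax year? no] → not satisfied.
article 10 — Chargeable Person: the arrangement has not been notified to the authority? yes; the taxpayer is registered for indirect tax? yes; taxpayer's gross receipts: R3,146,800 ≥ R3,565,650? no, so negated condition yes — 3 of 3 hold (need ≥2) → satisfied.
article 3 — Listed Enterprise: [Essential Resident (article 2)? no] AND [Chargeable Person (article 10)? yes] → not satisfied.
article 11 — Relevant Entity: [not a Listed Enterprise (article 3)? yes] AND [the taxpayer is connected with the counterparty? yes] → satisfied.
article 4 — Regulated Enterprise: [Designated Resident (article 9)? yes] AND [Relevant Entity (article 11)? yes] → satisfied.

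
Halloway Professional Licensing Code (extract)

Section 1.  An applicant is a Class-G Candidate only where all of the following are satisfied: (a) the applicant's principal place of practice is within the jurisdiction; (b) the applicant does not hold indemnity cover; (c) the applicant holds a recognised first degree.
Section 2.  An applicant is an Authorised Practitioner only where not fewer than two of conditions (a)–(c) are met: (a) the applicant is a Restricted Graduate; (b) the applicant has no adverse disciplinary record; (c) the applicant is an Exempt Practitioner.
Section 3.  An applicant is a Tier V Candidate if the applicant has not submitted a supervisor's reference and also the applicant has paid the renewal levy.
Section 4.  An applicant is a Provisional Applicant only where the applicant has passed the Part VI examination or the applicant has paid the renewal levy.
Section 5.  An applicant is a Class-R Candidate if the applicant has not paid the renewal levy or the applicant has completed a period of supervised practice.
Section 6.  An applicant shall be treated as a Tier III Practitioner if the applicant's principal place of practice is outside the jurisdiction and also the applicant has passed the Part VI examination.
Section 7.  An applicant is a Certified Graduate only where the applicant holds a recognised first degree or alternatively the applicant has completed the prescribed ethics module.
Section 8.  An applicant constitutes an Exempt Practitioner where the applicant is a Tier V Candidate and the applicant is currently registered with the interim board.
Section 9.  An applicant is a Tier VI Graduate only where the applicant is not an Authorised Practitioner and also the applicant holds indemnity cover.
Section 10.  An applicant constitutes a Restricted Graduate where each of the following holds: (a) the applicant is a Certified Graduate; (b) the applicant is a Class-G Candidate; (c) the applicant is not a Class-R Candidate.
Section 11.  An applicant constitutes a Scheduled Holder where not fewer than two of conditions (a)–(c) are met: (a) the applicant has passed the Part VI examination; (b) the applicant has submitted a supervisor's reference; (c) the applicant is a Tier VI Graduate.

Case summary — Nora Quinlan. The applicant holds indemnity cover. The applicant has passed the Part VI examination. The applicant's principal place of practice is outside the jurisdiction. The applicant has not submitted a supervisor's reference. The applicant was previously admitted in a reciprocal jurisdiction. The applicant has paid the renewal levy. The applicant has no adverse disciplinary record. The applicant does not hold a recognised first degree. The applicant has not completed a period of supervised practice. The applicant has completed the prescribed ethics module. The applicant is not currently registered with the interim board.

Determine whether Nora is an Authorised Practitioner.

section 7 — Certified Graduate: [the applicant holds a recognised first degree? no] OR [the applicant has completed the prescribed ethics module? yes] → satisfied.
section 1 — Class-G Candidate: [the applicant's principal place of practice is within the jurisdiction? no] AND [the applicant does not hold indemnity cover? no] AND [the applicant holds a recognised first degree? no] → not satisfied.
section 5 — Class-R Candidate: [the applicant has not paid the renewal levy? no] OR [the applicant has completed a period of supervised practice? no] → not satisfied.
section 10 — Restricted Graduate: [Certified Graduate (section 7)? yes] AND [Class-G Candidate (section 1)? no] AND [not a Class-R Candidate (section 5)? yes] → not satisfied.
section 3 — Tier V Candidate: [the applicant has not submitted a supervisor's reference? yes] AND [the applicant has paid the renewal levy? yes] → satisfied.
section 8 — Exempt Practitioner: [Tier V Candidate (section 3)? yes] AND [the applicant is currently registered with the interim board? no] → not satisfied.
section 2 — Authorised Practitioner: Restricted Graduate (section 10)? no; the applicant has no adverse disciplinary record? yes; Exempt Practitioner (section 8)? no — 1 of 3 hold (need ≥2) → not satisfied.

No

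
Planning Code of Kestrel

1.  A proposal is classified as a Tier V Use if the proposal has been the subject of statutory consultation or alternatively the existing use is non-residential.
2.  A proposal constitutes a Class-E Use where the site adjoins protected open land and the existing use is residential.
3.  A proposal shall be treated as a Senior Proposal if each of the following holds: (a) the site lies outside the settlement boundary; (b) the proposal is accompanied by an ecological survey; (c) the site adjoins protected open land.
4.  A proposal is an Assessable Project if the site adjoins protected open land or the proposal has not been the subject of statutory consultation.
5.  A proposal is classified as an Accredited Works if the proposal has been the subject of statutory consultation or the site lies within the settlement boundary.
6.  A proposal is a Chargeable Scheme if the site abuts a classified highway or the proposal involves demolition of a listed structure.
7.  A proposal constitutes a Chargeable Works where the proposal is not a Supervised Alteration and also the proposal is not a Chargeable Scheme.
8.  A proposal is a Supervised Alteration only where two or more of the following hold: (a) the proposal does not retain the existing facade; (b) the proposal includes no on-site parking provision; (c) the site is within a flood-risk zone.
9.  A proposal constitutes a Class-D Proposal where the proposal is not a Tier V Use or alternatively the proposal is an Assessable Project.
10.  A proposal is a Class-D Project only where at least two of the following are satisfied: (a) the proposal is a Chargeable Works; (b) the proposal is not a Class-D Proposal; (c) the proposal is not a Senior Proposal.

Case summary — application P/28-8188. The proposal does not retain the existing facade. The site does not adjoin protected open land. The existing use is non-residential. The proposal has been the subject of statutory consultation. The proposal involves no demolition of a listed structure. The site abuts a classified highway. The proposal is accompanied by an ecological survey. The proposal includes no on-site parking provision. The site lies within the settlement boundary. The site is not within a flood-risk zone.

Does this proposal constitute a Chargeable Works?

paragraph 8 — Supervised Alteration: the proposal does not retain the existing facade? yes; the proposal includes no on-site parking provision? yes; the site is within a flood-risk zone? no — 2 of 3 hold (need ≥2) → satisfied.
paragraph 6 — Chargeable Scheme: [the site abuts a classified highway? yes] OR [the proposal involves demolition of a listed structure? no] → satisfied.
paragraph 7 — Chargeable Works: [not a Supervised Alteration (paragraph 8)? no] AND [not a Chargeable Scheme (paragraph 6)? no] → not satisfied.

No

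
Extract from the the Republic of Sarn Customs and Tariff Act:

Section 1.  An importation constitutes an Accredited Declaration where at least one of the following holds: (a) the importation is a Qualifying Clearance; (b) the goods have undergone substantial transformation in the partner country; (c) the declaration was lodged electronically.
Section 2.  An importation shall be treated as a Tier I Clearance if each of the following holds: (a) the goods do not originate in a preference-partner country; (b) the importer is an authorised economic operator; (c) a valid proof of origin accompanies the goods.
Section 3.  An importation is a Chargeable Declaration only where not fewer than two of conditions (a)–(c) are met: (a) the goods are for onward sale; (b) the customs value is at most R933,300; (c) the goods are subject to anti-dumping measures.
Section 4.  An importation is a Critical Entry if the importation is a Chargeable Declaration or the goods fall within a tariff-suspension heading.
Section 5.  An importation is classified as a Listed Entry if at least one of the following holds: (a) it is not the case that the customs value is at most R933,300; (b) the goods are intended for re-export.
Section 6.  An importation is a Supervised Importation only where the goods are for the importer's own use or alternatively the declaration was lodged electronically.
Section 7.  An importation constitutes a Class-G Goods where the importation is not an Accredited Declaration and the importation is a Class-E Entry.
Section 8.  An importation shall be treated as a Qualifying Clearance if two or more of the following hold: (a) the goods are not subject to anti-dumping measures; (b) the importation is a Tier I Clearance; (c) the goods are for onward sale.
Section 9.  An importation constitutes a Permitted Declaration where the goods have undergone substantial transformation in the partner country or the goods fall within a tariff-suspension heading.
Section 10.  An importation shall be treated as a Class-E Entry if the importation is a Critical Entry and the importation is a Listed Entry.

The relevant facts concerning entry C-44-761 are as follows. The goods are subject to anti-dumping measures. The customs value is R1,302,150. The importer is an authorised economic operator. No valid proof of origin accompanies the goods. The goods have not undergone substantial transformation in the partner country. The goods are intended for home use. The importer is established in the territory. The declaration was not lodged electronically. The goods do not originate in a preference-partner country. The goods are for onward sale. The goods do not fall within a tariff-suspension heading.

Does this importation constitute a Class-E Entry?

Yes

section 3 — Chargeable Declaration: the goods are for onward sale? yes; customs value: R1,302,150 ≤ R933,300? no; the goods are subject to anti-dumping measures? yes — 2 of 3 hold (need ≥2) → satisfied.
section 4 — Critical Entry: [Chargeable Declaration (section 3)? yes] OR [the goods fall within a tariff-suspension heading? no] → satisfied.
section 5 — Listed Entry: [customs value: R1,302,150 ≤ R933,300? no, so negated condition yes] OR [the goods are intended for re-export? no] → satisfied.
section 10 — Class-E Entry: [Critical Entry (section 4)? yes] AND [Listed Entry (section 5)? yes] → satisfied.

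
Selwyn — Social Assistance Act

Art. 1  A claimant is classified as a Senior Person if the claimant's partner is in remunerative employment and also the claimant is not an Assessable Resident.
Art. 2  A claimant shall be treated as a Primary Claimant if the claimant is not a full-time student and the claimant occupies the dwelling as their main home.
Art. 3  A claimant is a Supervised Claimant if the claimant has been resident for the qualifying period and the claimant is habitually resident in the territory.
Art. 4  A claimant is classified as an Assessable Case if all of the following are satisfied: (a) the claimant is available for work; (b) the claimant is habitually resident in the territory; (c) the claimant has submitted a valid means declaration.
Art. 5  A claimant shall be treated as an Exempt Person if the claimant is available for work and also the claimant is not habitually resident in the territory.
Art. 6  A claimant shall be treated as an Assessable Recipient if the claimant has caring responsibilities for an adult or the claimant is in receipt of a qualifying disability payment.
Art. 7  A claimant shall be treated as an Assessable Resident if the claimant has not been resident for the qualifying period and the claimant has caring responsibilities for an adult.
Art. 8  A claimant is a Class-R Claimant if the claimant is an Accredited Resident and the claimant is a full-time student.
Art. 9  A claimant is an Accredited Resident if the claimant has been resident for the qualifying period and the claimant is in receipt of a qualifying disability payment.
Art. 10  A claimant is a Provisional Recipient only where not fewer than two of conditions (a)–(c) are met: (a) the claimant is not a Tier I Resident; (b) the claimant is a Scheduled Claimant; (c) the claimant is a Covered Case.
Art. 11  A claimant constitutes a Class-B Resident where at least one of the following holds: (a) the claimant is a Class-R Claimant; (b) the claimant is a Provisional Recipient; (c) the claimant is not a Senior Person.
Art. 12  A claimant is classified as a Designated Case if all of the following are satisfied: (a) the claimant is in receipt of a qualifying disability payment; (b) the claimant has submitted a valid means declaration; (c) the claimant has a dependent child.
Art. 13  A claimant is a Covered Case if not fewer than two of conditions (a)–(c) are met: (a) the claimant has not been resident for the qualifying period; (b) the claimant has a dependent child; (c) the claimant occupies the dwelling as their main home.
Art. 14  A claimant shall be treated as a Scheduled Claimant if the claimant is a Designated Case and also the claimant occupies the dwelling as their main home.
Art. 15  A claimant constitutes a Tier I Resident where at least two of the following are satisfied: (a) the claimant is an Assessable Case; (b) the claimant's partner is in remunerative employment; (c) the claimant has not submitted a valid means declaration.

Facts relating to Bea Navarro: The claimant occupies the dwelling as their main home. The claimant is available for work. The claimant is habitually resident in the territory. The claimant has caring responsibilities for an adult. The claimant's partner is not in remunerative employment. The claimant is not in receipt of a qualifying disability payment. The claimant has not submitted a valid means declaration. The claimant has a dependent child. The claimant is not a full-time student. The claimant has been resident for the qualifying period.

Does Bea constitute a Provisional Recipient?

article 4 — Assessable Case: [the claimant is available for work? yes] AND [the claimant is habitually resident in the territory? yes] AND [the claimant has submitted a valid means declaration? no] → not satisfied.
article 15 — Tier I Resident: Assessable Case (article 4)? no; the claimant's partner is in remunerative employment? no; the claimant has not submitted a valid means declaration? yes — 1 of 3 hold (need ≥2) → not satisfied.
article 12 — Designated Case: [the claimant is in receipt of a qualifying disability payment? no] AND [the claimant has submitted a valid means declaration? no] AND [the claimant has a dependent child? yes] → not satisfied.
article 14 — Scheduled Claimant: [Designated Case (article 12)? no] AND [the claimant occupies the dwelling as their main home? yes] → not satisfied.
article 13 — Covered Case: the claimant has not been resident for the qualifying period? no; the claimant has a dependent child? yes; the claimant occupies the dwelling as their main home? yes — 2 of 3 hold (need ≥2) → satisfied.
article 10 — Provisional Recipient: not a Tier I Resident (article 15)? yes; Scheduled Claimant (article 14)? no; Covered Case (article 13)? yes — 2 of 3 hold (need ≥2) → satisfied.

Yes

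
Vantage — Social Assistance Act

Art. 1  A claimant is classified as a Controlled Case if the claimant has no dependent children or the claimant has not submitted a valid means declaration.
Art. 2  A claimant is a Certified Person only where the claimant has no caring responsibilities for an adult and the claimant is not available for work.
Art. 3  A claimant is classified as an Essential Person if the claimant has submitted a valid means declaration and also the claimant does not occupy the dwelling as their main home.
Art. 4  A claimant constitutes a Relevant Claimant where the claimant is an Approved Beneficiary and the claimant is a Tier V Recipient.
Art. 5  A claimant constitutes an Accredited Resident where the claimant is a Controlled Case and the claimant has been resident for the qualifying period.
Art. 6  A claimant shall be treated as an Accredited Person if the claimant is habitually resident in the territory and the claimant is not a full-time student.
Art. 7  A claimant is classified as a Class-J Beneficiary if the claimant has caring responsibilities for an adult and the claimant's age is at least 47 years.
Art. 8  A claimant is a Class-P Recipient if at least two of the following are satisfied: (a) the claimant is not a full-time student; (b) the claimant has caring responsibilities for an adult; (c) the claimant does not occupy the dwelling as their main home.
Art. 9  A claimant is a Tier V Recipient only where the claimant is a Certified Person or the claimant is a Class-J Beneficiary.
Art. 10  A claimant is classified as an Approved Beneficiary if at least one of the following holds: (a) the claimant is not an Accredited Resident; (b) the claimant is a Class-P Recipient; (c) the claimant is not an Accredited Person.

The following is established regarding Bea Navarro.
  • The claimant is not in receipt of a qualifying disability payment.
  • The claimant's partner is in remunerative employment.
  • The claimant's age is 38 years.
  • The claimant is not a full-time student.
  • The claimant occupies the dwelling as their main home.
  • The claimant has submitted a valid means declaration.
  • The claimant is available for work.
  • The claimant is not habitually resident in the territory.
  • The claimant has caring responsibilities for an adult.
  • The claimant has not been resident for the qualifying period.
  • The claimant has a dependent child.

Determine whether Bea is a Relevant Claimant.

No

Under article 1: the claimant has no dependent children? no; or the claimant has not submitted a valid means declaration? no. So the claimant is not a Controlled Case.
Under article 5: Controlled Case (article 1)? no; and the claimant has been resident for the qualifying period? no. So the claimant is not an Accredited Resident.
Under article 8: the claimant is not a full-time student? yes; the claimant has caring responsibilities for an adult? yes; the claimant does not occupy the dwelling as their main home? no — 2 of 3 hold (need ≥2) → satisfied.
Under article 6: the claimant is habitually resident in the territory? no; and the claimant is not a full-time student? yes. So the claimant is not an Accredited Person.
Under article 10: not an Accredited Resident (article 5)? yes; or Class-P Recipient (article 8)? yes; or not an Accredited Person (article 6)? yes. So the claimant is an Approved Beneficiary.
Under article 2: the claimant has no caring responsibilities for an adult? no; and the claimant is not available for work? no. So the claimant is not a Certified Person.
Under article 7: the claimant has caring responsibilities for an adult? yes; and claimant's age: 38 years ≥ 47 years? no. So the claimant is not a Class-J Beneficiary.
Under article 9: Certified Person (article 2)? no; or Class-J Beneficiary (article 7)? no. So the claimant is not a Tier V Recipient.
Under article 4: Approved Beneficiary (article 10)? yes; and Tier V Recipient (article 9)? no. So the claimant is not a Relevant Claimant.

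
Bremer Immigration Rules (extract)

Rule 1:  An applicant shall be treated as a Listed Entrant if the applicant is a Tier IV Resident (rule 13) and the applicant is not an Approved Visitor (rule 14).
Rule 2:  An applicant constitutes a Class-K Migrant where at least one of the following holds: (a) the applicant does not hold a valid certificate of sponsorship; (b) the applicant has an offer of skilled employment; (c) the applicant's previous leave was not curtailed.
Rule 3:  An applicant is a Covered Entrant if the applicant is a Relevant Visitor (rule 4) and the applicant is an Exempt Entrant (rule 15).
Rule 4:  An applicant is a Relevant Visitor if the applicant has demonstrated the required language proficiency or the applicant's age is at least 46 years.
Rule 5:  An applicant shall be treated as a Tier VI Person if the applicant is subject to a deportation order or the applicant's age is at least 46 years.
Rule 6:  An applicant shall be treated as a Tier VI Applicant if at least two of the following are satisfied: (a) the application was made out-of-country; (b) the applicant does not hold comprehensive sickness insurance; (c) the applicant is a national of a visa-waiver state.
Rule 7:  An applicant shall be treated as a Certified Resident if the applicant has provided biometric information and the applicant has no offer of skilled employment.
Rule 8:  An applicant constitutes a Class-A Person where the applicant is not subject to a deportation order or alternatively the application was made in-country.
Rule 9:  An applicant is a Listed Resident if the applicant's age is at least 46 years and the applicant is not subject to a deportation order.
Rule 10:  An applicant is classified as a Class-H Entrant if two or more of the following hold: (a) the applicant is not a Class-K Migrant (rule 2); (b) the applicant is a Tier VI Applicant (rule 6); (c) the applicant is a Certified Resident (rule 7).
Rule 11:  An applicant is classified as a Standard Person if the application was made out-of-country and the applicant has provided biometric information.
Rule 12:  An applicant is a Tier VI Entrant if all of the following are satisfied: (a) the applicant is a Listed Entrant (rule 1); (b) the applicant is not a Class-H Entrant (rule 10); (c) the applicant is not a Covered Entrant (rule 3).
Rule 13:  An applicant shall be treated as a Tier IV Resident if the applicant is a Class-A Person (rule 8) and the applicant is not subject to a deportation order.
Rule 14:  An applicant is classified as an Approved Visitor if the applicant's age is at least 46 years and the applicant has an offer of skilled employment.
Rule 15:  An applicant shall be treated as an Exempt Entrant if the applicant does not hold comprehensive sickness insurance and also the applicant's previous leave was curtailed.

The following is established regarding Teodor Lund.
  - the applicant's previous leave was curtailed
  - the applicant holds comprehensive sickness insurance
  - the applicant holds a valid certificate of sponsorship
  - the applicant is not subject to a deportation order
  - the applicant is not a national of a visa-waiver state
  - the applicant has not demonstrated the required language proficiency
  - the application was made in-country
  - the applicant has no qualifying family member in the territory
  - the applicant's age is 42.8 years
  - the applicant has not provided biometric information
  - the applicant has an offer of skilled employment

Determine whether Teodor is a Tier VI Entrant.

Under rule 8: the applicant is not subject to a deportation order? yes; or the application was made in-country? yes. So the applicant is a Class-A Person.
Under rule 13: Class-A Person (rule 8)? yes; and the applicant is not subject to a deportation order? yes. So the applicant is a Tier IV Resident.
Under rule 14: applicant's age: 42.8 years ≥ 46 years? no; and the applicant has an offer of skilled employment? yes. So the applicant is not an Approved Visitor.
Under rule 1: Tier IV Resident (rule 13)? yes; and not an Approved Visitor (rule 14)? yes. So the applicant is a Listed Entrant.
Under rule 2: the applicant does not hold a valid certificate of sponsorship? no; or the applicant has an offer of skilled employment? yes; or the applicant's previous leave was not curtailed? no. So the applicant is a Class-K Migrant.
Under rule 6: the application was made out-of-country? no; the applicant does not hold comprehensive sickness insurance? no; the applicant is a national of a visa-waiver state? no — 0 of 3 hold (need ≥2) → not satisfied.
Under rule 7: the applicant has provided biometric information? no; and the applicant has no offer of skilled employment? no. So the applicant is not a Certified Resident.
Under rule 10: not a Class-K Migrant (rule 2)? no; Tier VI Applicant (rule 6)? no; Certified Resident (rule 7)? no — 0 of 3 hold (need ≥2) → not satisfied.
Under rule 4: the applicant has demonstrated the required language proficiency? no; or applicant's age: 42.8 years ≥ 46 years? no. So the applicant is not a Relevant Visitor.
Under rule 15: the applicant does not hold comprehensive sickness insurance? no; and the applicant's previous leave was curtailed? yes. So the applicant is not an Exempt Entrant.
Under rule 3: Relevant Visitor (rule 4)? no; and Exempt Entrant (rule 15)? no. So the applicant is not a Covered Entrant.
Under rule 12: Listed Entrant (rule 1)? yes; and not a Class-H Entrant (rule 10)? yes; and not a Covered Entrant (rule 3)? yes. So the applicant is a Tier VI Entrant.

Yes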